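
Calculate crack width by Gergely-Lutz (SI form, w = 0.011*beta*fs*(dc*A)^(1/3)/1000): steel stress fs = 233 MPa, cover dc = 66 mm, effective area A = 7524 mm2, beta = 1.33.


w = 0.011 * beta * fs * (dc * A)^(1/3) / 1000
= 0.011 * 1.33 * 233 * (66 * 7524)^(1/3) / 1000
= 0.27 mm

0.27


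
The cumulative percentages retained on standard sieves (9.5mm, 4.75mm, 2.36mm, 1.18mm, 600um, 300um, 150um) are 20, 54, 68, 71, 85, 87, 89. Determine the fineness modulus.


FM = sum(cumulative % retained) / 100
= 474 / 100
= 4.74

4.74


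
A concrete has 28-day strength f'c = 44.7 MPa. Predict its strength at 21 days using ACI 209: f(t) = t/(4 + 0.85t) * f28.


f(21) = 21 / (4 + 0.85 * 21) * 44.7
= 21 / 21.85 * 44.7
= 42.96 MPa

42.96


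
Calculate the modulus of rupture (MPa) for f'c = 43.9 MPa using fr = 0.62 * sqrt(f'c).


fr = 0.62 * sqrt(43.9)
= 4.108 MPa

4.108


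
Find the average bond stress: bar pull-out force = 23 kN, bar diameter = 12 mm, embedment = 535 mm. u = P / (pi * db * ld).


u = P / (pi * db * ld)
= 23 * 1000 / (pi * 12 * 535)
= 1.14 MPa

1.14


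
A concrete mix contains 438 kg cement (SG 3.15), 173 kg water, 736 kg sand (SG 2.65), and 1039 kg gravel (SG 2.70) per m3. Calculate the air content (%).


Vol cement = 438 / (3.15 * 1000) = 0.139048 m3
Vol water = 173 / 1000 = 0.173 m3
Vol sand = 736 / (2.65 * 1000) = 0.277736 m3
Vol gravel = 1039 / (2.70 * 1000) = 0.384815 m3
Total solid + water volume = 0.974598 m3
Air = (1 - 0.974598) * 100 = 2.54%

2.54


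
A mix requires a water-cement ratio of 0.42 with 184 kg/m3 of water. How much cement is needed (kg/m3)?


Cement = water / (w/c)
= 184 / 0.42
= 438.1 kg/m3

438.1


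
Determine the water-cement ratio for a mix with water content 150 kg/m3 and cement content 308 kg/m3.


w/c = water / cement
w/c = 150 / 308 = 0.487

0.487


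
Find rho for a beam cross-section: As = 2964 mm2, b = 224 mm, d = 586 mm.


rho = As / (b * d)
= 2964 / (224 * 586)
= 0.0226

0.0226


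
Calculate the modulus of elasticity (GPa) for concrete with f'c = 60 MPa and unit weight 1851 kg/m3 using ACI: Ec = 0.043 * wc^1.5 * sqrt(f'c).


Ec = 0.043 * 1851^1.5 * sqrt(60) / 1000
= 26.52 GPa

26.52


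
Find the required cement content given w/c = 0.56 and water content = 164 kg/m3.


Cement = water / (w/c)
= 164 / 0.56
= 292.9 kg/m3

292.9


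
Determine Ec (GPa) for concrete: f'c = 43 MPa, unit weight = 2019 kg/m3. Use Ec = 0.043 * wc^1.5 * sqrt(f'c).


Ec = 0.043 * 2019^1.5 * sqrt(43) / 1000
= 25.58 GPa

25.58


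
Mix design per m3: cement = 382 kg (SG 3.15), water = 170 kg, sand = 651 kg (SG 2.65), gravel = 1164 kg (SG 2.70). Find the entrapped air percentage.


Vol cement = 382 / (3.15 * 1000) = 0.12127 m3
Vol water = 170 / 1000 = 0.17 m3
Vol sand = 651 / (2.65 * 1000) = 0.24566 m3
Vol gravel = 1164 / (2.70 * 1000) = 0.431111 m3
Total solid + water volume = 0.968041 m3
Air = (1 - 0.968041) * 100 = 3.2%

3.2


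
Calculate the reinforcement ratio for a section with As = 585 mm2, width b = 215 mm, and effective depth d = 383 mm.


rho = As / (b * d)
= 585 / (215 * 383)
= 0.0071

0.0071


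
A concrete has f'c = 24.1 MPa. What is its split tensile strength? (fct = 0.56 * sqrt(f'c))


fct = 0.56 * sqrt(24.1)
= 0.56 * 4.909
= 2.749 MPa

2.749


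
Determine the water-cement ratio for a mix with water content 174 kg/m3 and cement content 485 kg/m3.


w/c = water / cement
w/c = 174 / 485 = 0.359

0.359


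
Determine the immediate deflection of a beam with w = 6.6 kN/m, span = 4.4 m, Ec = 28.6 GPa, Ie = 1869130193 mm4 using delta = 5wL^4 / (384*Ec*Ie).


Convert: L = 4.4 m = 4400 mm, Ec = 28.6 GPa = 28600 MPa
delta = 5 * 6.6 * 4400^4 / (384 * 28600 * 1869130193)
= 0.6 mm

0.6


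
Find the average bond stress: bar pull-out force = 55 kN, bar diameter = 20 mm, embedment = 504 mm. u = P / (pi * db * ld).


u = P / (pi * db * ld)
= 55 * 1000 / (pi * 20 * 504)
= 1.737 MPa

1.737


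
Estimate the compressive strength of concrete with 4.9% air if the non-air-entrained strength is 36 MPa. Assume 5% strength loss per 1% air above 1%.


Strength loss = (4.9 - 1) * 5 = 19.5%
f'c = 36 * (1 - 19.5/100)
= 28.98 MPa

28.98


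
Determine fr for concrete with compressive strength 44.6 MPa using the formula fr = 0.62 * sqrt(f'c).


fr = 0.62 * sqrt(44.6)
= 4.141 MPa

4.141


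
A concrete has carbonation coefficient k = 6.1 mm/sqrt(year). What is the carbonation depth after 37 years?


depth = k * sqrt(t)
= 6.1 * sqrt(37)
= 37.1 mm

37.1


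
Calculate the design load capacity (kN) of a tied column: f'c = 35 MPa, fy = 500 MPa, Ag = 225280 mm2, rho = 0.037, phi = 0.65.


Ast = rho * Ag = 0.037 * 225280 = 8335.36 mm2
phi*Pn = 0.65 * 0.80 * (0.85 * 35 * (225280 - 8335.36) + 500 * 8335.36) / 1000
= 5523.33 kN

5523.33


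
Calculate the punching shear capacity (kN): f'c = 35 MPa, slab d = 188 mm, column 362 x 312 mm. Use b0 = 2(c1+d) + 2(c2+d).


b0 = 2*(362 + 188) + 2*(312 + 188) = 2100 mm
Vc = 0.33 * sqrt(35) * 2100 * 188 / 1000
= 770.77 kN

770.77


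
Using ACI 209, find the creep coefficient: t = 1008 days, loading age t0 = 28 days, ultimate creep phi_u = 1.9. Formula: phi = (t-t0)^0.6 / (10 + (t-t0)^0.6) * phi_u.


dt = 1008 - 28 = 980
phi = 980^0.6 / (10 + 980^0.6) * 1.9
= 1.637

1.637


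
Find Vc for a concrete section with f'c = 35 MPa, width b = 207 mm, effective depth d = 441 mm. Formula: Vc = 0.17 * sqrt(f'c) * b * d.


Vc = 0.17 * sqrt(35) * 207 * 441 / 1000
= 91.81 kN

91.81


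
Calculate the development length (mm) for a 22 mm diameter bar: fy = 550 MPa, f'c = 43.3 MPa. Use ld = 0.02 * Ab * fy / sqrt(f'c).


Ab = pi * 22^2 / 4 = 380.133 mm2
ld = 0.02 * 380.133 * 550 / sqrt(43.3)
= 635.5 mm

635.5


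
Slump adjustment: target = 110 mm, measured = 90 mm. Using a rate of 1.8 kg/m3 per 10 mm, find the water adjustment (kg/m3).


Difference = 110 - 90 = 20 mm
Water adjustment = 20 * 1.8 / 10 = 3.6 kg/m3

3.6


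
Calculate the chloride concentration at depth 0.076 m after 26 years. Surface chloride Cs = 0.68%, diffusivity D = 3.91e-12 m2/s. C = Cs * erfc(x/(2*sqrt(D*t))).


t_seconds = 26 * 365.25 * 24 * 3600 = 820497600.0 s
arg = 0.076 / (2 * sqrt(3.91e-12 * 820497600.0))
= 0.6709
erfc(0.6709) = 0.3427
C = 0.68 * 0.3427 = 0.2331%

0.2331


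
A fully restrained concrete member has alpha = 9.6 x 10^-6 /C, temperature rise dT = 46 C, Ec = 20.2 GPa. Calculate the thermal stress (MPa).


sigma = alpha * dT * Ec
= 9.6e-6 * 46 * 20.2 * 1000
= 8.92 MPa

8.92


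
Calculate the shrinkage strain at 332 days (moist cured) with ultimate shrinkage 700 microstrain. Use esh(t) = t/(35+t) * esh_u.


esh(332) = 332 / (35 + 332) * 700
= 332 / 367 * 700
= 633.2 microstrain

633.2


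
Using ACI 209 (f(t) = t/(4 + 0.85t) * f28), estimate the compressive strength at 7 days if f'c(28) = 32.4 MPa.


f(7) = 7 / (4 + 0.85 * 7) * 32.4
= 7 / 9.95 * 32.4
= 22.79 MPa

22.79


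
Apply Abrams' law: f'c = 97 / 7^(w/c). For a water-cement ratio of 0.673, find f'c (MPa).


f'c = 97 / 7^0.673
= 97 / 3.705
= 26.18 MPa

26.18


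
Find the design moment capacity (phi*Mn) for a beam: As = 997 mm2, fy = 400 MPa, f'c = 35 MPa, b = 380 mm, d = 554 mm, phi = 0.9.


a = As * fy / (0.85 * f'c * b)
= 997 * 400 / (0.85 * 35 * 380)
= 35.2764 mm
Mn = As * fy * (d - a/2) / 10^6
= 213.9011 kN-m
phi*Mn = 0.9 * 213.9011 = 192.51 kN-m

192.51


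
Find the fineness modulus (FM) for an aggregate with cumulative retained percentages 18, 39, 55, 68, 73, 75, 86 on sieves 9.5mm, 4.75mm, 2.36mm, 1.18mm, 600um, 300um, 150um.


FM = sum(cumulative % retained) / 100
= 414 / 100
= 4.14

4.14


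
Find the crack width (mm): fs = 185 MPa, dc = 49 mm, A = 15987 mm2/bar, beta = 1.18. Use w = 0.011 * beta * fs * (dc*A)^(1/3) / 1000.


w = 0.011 * beta * fs * (dc * A)^(1/3) / 1000
= 0.011 * 1.18 * 185 * (49 * 15987)^(1/3) / 1000
= 0.221 mm

0.221


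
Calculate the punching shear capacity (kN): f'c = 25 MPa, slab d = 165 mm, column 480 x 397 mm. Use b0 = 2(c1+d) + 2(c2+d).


b0 = 2*(480 + 165) + 2*(397 + 165) = 2414 mm
Vc = 0.33 * sqrt(25) * 2414 * 165 / 1000
= 657.21 kN

657.21


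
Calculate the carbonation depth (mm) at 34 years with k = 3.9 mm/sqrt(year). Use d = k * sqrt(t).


depth = k * sqrt(t)
= 3.9 * sqrt(34)
= 22.74 mm

22.74


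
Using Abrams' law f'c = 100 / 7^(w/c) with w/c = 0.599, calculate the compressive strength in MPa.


f'c = 100 / 7^0.599
= 100 / 3.208
= 31.17 MPa

31.17


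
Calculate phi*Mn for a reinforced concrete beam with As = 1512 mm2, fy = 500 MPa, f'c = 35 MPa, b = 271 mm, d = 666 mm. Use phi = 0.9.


a = As * fy / (0.85 * f'c * b)
= 1512 * 500 / (0.85 * 35 * 271)
= 93.7703 mm
Mn = As * fy * (d - a/2) / 10^6
= 468.0508 kN-m
phi*Mn = 0.9 * 468.0508 = 421.25 kN-m

421.25


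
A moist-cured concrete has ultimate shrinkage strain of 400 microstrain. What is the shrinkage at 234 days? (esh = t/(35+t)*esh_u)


esh(234) = 234 / (35 + 234) * 400
= 234 / 269 * 400
= 348.0 microstrain

348.0


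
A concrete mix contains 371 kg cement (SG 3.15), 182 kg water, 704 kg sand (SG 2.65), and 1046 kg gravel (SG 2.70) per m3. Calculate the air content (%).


Vol cement = 371 / (3.15 * 1000) = 0.117778 m3
Vol water = 182 / 1000 = 0.182 m3
Vol sand = 704 / (2.65 * 1000) = 0.26566 m3
Vol gravel = 1046 / (2.70 * 1000) = 0.387407 m3
Total solid + water volume = 0.952846 m3
Air = (1 - 0.952846) * 100 = 4.72%

4.72


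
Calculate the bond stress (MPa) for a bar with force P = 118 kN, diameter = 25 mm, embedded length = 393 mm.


u = P / (pi * db * ld)
= 118 * 1000 / (pi * 25 * 393)
= 3.823 MPa

3.823


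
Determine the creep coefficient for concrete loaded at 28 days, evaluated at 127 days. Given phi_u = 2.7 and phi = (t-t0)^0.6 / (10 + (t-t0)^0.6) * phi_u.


dt = 127 - 28 = 99
phi = 99^0.6 / (10 + 99^0.6) * 2.7
= 1.652

1.652


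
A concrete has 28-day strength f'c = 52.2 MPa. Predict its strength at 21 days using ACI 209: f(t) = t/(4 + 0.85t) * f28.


f(21) = 21 / (4 + 0.85 * 21) * 52.2
= 21 / 21.85 * 52.2
= 50.17 MPa

50.17


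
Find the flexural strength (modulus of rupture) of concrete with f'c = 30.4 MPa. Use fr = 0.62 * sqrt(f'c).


fr = 0.62 * sqrt(30.4)
= 3.418 MPa

3.418


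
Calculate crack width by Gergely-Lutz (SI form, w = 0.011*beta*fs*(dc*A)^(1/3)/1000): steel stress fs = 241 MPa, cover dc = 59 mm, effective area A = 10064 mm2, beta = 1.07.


w = 0.011 * beta * fs * (dc * A)^(1/3) / 1000
= 0.011 * 1.07 * 241 * (59 * 10064)^(1/3) / 1000
= 0.238 mm

0.238


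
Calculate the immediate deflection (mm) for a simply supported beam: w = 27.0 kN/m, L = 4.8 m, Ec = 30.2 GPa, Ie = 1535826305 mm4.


Convert: L = 4.8 m = 4800 mm, Ec = 30.2 GPa = 30200 MPa
delta = 5 * 27.0 * 4800^4 / (384 * 30200 * 1535826305)
= 4.02 mm

4.02


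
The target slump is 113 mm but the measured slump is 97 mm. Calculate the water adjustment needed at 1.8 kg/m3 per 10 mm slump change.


Difference = 113 - 97 = 16 mm
Water adjustment = 16 * 1.8 / 10 = 2.9 kg/m3

2.9


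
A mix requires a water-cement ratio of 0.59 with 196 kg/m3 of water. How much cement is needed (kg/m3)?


Cement = water / (w/c)
= 196 / 0.59
= 332.2 kg/m3

332.2


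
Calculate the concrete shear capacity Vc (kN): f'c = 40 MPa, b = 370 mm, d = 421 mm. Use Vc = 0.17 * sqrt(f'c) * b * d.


Vc = 0.17 * sqrt(40) * 370 * 421 / 1000
= 167.48 kN

167.48


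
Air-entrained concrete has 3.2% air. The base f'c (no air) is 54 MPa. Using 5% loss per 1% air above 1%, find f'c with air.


Strength loss = (3.2 - 1) * 5 = 11.0%
f'c = 54 * (1 - 11.0/100)
= 48.06 MPa

48.06


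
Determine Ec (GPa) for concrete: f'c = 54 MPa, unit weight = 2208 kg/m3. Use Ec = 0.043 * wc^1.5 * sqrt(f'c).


Ec = 0.043 * 2208^1.5 * sqrt(54) / 1000
= 32.78 GPa

32.78


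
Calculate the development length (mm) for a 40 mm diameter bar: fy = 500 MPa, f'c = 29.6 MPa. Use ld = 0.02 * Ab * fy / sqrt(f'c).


Ab = pi * 40^2 / 4 = 1256.637 mm2
ld = 0.02 * 1256.637 * 500 / sqrt(29.6)
= 2309.7 mm

2309.7


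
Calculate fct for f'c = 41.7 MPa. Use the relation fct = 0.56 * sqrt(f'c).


fct = 0.56 * sqrt(41.7)
= 0.56 * 6.458
= 3.616 MPa

3.616


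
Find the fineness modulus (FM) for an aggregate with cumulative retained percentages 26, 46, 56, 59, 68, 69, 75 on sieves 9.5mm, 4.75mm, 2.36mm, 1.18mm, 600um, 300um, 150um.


FM = sum(cumulative % retained) / 100
= 399 / 100
= 3.99

3.99


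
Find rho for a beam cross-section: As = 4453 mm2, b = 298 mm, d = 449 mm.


rho = As / (b * d)
= 4453 / (298 * 449)
= 0.0333

0.0333


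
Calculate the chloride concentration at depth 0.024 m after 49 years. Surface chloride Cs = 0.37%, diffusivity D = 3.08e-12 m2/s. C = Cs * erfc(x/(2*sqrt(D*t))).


t_seconds = 49 * 365.25 * 24 * 3600 = 1546322400.0 s
arg = 0.024 / (2 * sqrt(3.08e-12 * 1546322400.0))
= 0.1739
erfc(0.1739) = 0.8058
C = 0.37 * 0.8058 = 0.2981%

0.2981


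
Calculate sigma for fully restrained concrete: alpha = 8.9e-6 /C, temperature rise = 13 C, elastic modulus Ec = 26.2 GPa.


sigma = alpha * dT * Ec
= 8.9e-6 * 13 * 26.2 * 1000
= 3.031 MPa

3.031


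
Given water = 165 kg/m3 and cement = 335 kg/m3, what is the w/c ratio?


w/c = water / cement
w/c = 165 / 335 = 0.493

0.493


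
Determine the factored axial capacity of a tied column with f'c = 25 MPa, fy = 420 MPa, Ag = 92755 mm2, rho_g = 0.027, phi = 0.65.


Ast = rho * Ag = 0.027 * 92755 = 2504.385 mm2
phi*Pn = 0.65 * 0.80 * (0.85 * 25 * (92755 - 2504.385) + 420 * 2504.385) / 1000
= 1544.23 kN

1544.23


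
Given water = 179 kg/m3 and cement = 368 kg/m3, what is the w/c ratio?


w/c = water / cement
w/c = 179 / 368 = 0.486

0.486


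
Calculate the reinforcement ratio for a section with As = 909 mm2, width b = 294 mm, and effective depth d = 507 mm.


rho = As / (b * d)
= 909 / (294 * 507)
= 0.0061

0.0061


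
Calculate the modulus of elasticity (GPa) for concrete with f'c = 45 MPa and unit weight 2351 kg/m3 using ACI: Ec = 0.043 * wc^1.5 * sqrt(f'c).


Ec = 0.043 * 2351^1.5 * sqrt(45) / 1000
= 32.88 GPa

32.88


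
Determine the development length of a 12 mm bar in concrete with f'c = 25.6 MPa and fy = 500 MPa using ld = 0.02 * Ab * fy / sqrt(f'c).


Ab = pi * 12^2 / 4 = 113.097 mm2
ld = 0.02 * 113.097 * 500 / sqrt(25.6)
= 223.5 mm

223.5


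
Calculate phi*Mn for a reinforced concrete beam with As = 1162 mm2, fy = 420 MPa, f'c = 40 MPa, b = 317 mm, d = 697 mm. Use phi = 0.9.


a = As * fy / (0.85 * f'c * b)
= 1162 * 420 / (0.85 * 40 * 317)
= 45.2811 mm
Mn = As * fy * (d - a/2) / 10^6
= 329.1144 kN-m
phi*Mn = 0.9 * 329.1144 = 296.2 kN-m

296.2


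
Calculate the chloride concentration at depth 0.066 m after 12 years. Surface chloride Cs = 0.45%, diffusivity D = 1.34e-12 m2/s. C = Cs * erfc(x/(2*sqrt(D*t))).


t_seconds = 12 * 365.25 * 24 * 3600 = 378691200.0 s
arg = 0.066 / (2 * sqrt(1.34e-12 * 378691200.0))
= 1.4649
erfc(1.4649) = 0.0383
C = 0.45 * 0.0383 = 0.0172%

0.0172


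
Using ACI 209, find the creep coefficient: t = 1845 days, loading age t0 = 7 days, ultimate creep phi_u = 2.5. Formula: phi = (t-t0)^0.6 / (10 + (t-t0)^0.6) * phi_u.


dt = 1845 - 7 = 1838
phi = 1838^0.6 / (10 + 1838^0.6) * 2.5
= 2.252

2.252


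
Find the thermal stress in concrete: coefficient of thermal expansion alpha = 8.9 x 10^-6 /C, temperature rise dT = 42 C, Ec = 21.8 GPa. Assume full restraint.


sigma = alpha * dT * Ec
= 8.9e-6 * 42 * 21.8 * 1000
= 8.149 MPa

8.149


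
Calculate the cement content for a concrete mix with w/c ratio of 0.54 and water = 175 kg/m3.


Cement = water / (w/c)
= 175 / 0.54
= 324.1 kg/m3

324.1


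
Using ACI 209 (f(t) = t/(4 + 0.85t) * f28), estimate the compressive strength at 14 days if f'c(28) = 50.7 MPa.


f(14) = 14 / (4 + 0.85 * 14) * 50.7
= 14 / 15.9 * 50.7
= 44.64 MPa

44.64


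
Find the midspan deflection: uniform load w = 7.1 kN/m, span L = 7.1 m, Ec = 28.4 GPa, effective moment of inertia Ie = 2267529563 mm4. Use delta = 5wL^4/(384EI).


Convert: L = 7.1 m = 7100 mm, Ec = 28.4 GPa = 28400 MPa
delta = 5 * 7.1 * 7100^4 / (384 * 28400 * 2267529563)
= 3.65 mm

3.65


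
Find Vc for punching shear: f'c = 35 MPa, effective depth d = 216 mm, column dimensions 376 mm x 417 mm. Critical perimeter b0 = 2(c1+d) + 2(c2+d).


b0 = 2*(376 + 216) + 2*(417 + 216) = 2450 mm
Vc = 0.33 * sqrt(35) * 2450 * 216 / 1000
= 1033.16 kN

1033.16


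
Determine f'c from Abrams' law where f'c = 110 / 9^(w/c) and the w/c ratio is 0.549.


f'c = 110 / 9^0.549
= 110 / 3.341
= 32.92 MPa

32.92


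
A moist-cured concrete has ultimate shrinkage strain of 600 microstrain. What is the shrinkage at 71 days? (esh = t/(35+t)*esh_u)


esh(71) = 71 / (35 + 71) * 600
= 71 / 106 * 600
= 401.9 microstrain

401.9


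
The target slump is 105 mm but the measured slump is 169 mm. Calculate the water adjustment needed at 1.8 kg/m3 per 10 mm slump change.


Difference = 105 - 169 = -64 mm
Water adjustment = -64 * 1.8 / 10 = -11.5 kg/m3

-11.5


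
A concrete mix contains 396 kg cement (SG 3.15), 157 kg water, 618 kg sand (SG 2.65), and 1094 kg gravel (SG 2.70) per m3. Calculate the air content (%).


Vol cement = 396 / (3.15 * 1000) = 0.125714 m3
Vol water = 157 / 1000 = 0.157 m3
Vol sand = 618 / (2.65 * 1000) = 0.233208 m3
Vol gravel = 1094 / (2.70 * 1000) = 0.405185 m3
Total solid + water volume = 0.921107 m3
Air = (1 - 0.921107) * 100 = 7.89%

7.89


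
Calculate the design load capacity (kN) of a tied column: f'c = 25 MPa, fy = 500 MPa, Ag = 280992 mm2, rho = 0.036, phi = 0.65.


Ast = rho * Ag = 0.036 * 280992 = 10115.712 mm2
phi*Pn = 0.65 * 0.80 * (0.85 * 25 * (280992 - 10115.712) + 500 * 10115.712) / 1000
= 5623.27 kN

5623.27


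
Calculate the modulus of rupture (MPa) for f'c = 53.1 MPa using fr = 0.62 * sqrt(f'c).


fr = 0.62 * sqrt(53.1)
= 4.518 MPa

4.518


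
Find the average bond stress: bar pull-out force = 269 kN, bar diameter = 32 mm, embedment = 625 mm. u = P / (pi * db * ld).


u = P / (pi * db * ld)
= 269 * 1000 / (pi * 32 * 625)
= 4.281 MPa

4.281


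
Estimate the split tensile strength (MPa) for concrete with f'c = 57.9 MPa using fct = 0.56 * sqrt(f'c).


fct = 0.56 * sqrt(57.9)
= 0.56 * 7.609
= 4.261 MPa

4.261


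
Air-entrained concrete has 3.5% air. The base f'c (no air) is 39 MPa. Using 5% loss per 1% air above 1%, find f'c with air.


Strength loss = (3.5 - 1) * 5 = 12.5%
f'c = 39 * (1 - 12.5/100)
= 34.12 MPa

34.12


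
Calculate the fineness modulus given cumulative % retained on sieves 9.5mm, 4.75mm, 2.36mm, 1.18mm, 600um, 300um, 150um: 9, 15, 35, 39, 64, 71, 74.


FM = sum(cumulative % retained) / 100
= 307 / 100
= 3.07

3.07


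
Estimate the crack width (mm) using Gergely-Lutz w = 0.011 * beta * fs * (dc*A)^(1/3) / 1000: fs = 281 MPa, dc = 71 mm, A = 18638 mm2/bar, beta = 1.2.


w = 0.011 * beta * fs * (dc * A)^(1/3) / 1000
= 0.011 * 1.2 * 281 * (71 * 18638)^(1/3) / 1000
= 0.407 mm

0.407


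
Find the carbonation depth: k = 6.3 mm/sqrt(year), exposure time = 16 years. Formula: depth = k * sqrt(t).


depth = k * sqrt(t)
= 6.3 * sqrt(16)
= 25.2 mm

25.2


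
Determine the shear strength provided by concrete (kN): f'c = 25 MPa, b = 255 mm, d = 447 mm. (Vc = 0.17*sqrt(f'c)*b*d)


Vc = 0.17 * sqrt(25) * 255 * 447 / 1000
= 96.89 kN

96.89


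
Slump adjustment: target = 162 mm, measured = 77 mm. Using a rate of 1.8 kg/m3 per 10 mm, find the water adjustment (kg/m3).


Difference = 162 - 77 = 85 mm
Water adjustment = 85 * 1.8 / 10 = 15.3 kg/m3

15.3


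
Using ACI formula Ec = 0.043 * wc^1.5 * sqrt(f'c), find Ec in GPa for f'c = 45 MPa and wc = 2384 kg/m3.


Ec = 0.043 * 2384^1.5 * sqrt(45) / 1000
= 33.58 GPa

33.58


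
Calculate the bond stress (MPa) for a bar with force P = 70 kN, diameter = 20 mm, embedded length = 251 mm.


u = P / (pi * db * ld)
= 70 * 1000 / (pi * 20 * 251)
= 4.439 MPa

4.439


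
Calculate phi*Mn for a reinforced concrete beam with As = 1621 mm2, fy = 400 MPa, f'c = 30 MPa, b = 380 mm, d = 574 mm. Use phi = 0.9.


a = As * fy / (0.85 * f'c * b)
= 1621 * 400 / (0.85 * 30 * 380)
= 66.9143 mm
Mn = As * fy * (d - a/2) / 10^6
= 350.488 kN-m
phi*Mn = 0.9 * 350.488 = 315.44 kN-m

315.44


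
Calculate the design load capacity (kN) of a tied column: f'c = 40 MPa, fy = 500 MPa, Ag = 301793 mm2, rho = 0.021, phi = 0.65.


Ast = rho * Ag = 0.021 * 301793 = 6337.653 mm2
phi*Pn = 0.65 * 0.80 * (0.85 * 40 * (301793 - 6337.653) + 500 * 6337.653) / 1000
= 6871.44 kN

6871.44


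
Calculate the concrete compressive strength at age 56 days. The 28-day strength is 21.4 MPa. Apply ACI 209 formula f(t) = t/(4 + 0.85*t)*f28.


f(56) = 56 / (4 + 0.85 * 56) * 21.4
= 56 / 51.6 * 21.4
= 23.22 MPa

23.22


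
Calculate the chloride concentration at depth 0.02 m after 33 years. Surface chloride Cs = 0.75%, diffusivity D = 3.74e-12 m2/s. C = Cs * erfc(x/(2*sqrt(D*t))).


t_seconds = 33 * 365.25 * 24 * 3600 = 1041400800.0 s
arg = 0.02 / (2 * sqrt(3.74e-12 * 1041400800.0))
= 0.1602
erfc(0.1602) = 0.8207
C = 0.75 * 0.8207 = 0.6155%

0.6155


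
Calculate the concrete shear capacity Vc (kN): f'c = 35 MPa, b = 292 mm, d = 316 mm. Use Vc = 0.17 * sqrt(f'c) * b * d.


Vc = 0.17 * sqrt(35) * 292 * 316 / 1000
= 92.8 kN

92.8


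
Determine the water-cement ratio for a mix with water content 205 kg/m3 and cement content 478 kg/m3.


w/c = water / cement
w/c = 205 / 478 = 0.429

0.429


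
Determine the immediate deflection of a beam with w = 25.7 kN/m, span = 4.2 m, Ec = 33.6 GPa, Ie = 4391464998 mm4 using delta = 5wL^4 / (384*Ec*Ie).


Convert: L = 4.2 m = 4200 mm, Ec = 33.6 GPa = 33600 MPa
delta = 5 * 25.7 * 4200^4 / (384 * 33600 * 4391464998)
= 0.71 mm

0.71


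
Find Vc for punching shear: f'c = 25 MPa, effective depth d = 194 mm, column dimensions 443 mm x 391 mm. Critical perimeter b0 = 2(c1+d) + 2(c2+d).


b0 = 2*(443 + 194) + 2*(391 + 194) = 2444 mm
Vc = 0.33 * sqrt(25) * 2444 * 194 / 1000
= 782.32 kN

782.32


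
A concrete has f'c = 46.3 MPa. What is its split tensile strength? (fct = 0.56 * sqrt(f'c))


fct = 0.56 * sqrt(46.3)
= 0.56 * 6.804
= 3.81 MPa

3.81


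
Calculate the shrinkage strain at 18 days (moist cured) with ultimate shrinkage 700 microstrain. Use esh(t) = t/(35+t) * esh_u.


esh(18) = 18 / (35 + 18) * 700
= 18 / 53 * 700
= 237.7 microstrain

237.7


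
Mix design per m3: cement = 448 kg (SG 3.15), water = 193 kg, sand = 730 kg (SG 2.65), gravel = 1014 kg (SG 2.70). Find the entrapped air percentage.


Vol cement = 448 / (3.15 * 1000) = 0.142222 m3
Vol water = 193 / 1000 = 0.193 m3
Vol sand = 730 / (2.65 * 1000) = 0.275472 m3
Vol gravel = 1014 / (2.70 * 1000) = 0.375556 m3
Total solid + water volume = 0.986249 m3
Air = (1 - 0.986249) * 100 = 1.38%

1.38


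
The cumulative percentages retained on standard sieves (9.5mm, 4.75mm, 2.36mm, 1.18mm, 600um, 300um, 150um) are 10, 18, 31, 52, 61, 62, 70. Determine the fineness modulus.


FM = sum(cumulative % retained) / 100
= 304 / 100
= 3.04

3.04


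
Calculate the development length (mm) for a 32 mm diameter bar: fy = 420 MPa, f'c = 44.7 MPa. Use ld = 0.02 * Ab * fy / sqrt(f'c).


Ab = pi * 32^2 / 4 = 804.248 mm2
ld = 0.02 * 804.248 * 420 / sqrt(44.7)
= 1010.5 mm

1010.5


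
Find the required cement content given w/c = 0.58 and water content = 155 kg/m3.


Cement = water / (w/c)
= 155 / 0.58
= 267.2 kg/m3

267.2


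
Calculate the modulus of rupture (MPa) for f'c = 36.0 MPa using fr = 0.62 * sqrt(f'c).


fr = 0.62 * sqrt(36.0)
= 3.72 MPa

3.72


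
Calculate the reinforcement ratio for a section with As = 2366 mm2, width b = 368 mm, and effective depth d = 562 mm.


rho = As / (b * d)
= 2366 / (368 * 562)
= 0.0114

0.0114


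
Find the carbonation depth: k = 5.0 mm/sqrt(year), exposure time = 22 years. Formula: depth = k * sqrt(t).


depth = k * sqrt(t)
= 5.0 * sqrt(22)
= 23.45 mm

23.45


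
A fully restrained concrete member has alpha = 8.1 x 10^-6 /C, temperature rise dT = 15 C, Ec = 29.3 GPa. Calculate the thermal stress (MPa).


sigma = alpha * dT * Ec
= 8.1e-6 * 15 * 29.3 * 1000
= 3.56 MPa

3.56


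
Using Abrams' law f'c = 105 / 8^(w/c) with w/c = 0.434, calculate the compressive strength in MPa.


f'c = 105 / 8^0.434
= 105 / 2.466
= 42.58 MPa

42.58


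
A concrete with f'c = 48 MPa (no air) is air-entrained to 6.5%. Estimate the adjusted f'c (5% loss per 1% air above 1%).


Strength loss = (6.5 - 1) * 5 = 27.5%
f'c = 48 * (1 - 27.5/100)
= 34.8 MPa

34.8


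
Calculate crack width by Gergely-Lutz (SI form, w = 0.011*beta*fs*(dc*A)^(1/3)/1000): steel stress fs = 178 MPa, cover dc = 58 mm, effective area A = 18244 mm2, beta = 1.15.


w = 0.011 * beta * fs * (dc * A)^(1/3) / 1000
= 0.011 * 1.15 * 178 * (58 * 18244)^(1/3) / 1000
= 0.229 mm

0.229


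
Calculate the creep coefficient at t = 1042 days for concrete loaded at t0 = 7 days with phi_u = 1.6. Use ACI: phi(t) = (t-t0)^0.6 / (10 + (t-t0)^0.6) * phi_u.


dt = 1042 - 7 = 1035
phi = 1035^0.6 / (10 + 1035^0.6) * 1.6
= 1.385

1.385


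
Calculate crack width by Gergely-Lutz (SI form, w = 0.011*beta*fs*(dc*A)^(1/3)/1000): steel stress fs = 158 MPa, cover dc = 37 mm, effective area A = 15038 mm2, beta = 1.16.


w = 0.011 * beta * fs * (dc * A)^(1/3) / 1000
= 0.011 * 1.16 * 158 * (37 * 15038)^(1/3) / 1000
= 0.166 mm

0.166


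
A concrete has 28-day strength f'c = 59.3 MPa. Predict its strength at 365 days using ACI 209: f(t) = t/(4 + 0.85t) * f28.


f(365) = 365 / (4 + 0.85 * 365) * 59.3
= 365 / 314.25 * 59.3
= 68.88 MPa

68.88


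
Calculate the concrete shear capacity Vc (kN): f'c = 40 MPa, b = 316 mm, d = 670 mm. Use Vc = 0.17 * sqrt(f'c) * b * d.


Vc = 0.17 * sqrt(40) * 316 * 670 / 1000
= 227.64 kN

227.64


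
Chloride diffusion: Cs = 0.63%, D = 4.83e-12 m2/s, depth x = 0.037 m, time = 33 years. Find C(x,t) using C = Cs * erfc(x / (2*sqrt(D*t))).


t_seconds = 33 * 365.25 * 24 * 3600 = 1041400800.0 s
arg = 0.037 / (2 * sqrt(4.83e-12 * 1041400800.0))
= 0.2608
erfc(0.2608) = 0.7122
C = 0.63 * 0.7122 = 0.4487%

0.4487


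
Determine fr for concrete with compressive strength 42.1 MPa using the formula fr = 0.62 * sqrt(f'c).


fr = 0.62 * sqrt(42.1)
= 4.023 MPa

4.023


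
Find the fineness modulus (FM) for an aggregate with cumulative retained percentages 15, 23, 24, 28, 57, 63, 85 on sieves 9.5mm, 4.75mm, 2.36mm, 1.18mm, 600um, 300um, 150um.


FM = sum(cumulative % retained) / 100
= 295 / 100
= 2.95

2.95


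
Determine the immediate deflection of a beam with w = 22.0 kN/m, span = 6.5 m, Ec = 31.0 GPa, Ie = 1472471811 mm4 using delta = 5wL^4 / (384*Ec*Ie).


Convert: L = 6.5 m = 6500 mm, Ec = 31.0 GPa = 31000 MPa
delta = 5 * 22.0 * 6500^4 / (384 * 31000 * 1472471811)
= 11.2 mm

11.2


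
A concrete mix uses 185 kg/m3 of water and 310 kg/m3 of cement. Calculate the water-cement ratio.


w/c = water / cement
w/c = 185 / 310 = 0.597

0.597


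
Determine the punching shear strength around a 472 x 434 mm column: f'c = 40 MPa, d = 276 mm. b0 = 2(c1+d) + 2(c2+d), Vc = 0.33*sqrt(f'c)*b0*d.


b0 = 2*(472 + 276) + 2*(434 + 276) = 2916 mm
Vc = 0.33 * sqrt(40) * 2916 * 276 / 1000
= 1679.73 kN

1679.73


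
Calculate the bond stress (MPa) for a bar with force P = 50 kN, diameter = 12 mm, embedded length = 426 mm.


u = P / (pi * db * ld)
= 50 * 1000 / (pi * 12 * 426)
= 3.113 MPa

3.113


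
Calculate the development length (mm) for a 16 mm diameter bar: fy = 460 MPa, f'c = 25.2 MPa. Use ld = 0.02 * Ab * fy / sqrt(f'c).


Ab = pi * 16^2 / 4 = 201.062 mm2
ld = 0.02 * 201.062 * 460 / sqrt(25.2)
= 368.5 mm

368.5


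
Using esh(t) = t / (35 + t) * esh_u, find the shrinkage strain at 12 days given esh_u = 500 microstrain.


esh(12) = 12 / (35 + 12) * 500
= 12 / 47 * 500
= 127.7 microstrain

127.7


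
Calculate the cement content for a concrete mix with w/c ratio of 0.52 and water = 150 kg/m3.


Cement = water / (w/c)
= 150 / 0.52
= 288.5 kg/m3

288.5


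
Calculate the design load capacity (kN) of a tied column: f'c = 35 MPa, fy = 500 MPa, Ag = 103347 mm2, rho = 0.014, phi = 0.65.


Ast = rho * Ag = 0.014 * 103347 = 1446.858 mm2
phi*Pn = 0.65 * 0.80 * (0.85 * 35 * (103347 - 1446.858) + 500 * 1446.858) / 1000
= 1952.58 kN

1952.58


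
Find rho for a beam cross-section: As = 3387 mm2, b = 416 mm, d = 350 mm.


rho = As / (b * d)
= 3387 / (416 * 350)
= 0.0233

0.0233


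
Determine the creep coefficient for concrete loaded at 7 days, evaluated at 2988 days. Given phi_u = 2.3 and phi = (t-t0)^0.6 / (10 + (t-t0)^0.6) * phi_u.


dt = 2988 - 7 = 2981
phi = 2981^0.6 / (10 + 2981^0.6) * 2.3
= 2.125

2.125


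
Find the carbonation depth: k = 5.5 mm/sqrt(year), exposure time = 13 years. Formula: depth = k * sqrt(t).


depth = k * sqrt(t)
= 5.5 * sqrt(13)
= 19.83 mm

19.83


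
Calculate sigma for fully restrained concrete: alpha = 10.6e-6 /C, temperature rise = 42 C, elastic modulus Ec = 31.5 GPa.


sigma = alpha * dT * Ec
= 10.6e-6 * 42 * 31.5 * 1000
= 14.024 MPa

14.024


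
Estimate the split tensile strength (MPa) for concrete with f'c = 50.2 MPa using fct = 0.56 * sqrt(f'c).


fct = 0.56 * sqrt(50.2)
= 0.56 * 7.085
= 3.968 MPa

3.968


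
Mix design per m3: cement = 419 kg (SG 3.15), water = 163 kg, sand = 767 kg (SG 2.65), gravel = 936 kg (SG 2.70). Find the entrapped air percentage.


Vol cement = 419 / (3.15 * 1000) = 0.133016 m3
Vol water = 163 / 1000 = 0.163 m3
Vol sand = 767 / (2.65 * 1000) = 0.289434 m3
Vol gravel = 936 / (2.70 * 1000) = 0.346667 m3
Total solid + water volume = 0.932117 m3
Air = (1 - 0.932117) * 100 = 6.79%

6.79


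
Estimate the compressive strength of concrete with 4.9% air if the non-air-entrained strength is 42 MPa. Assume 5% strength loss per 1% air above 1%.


Strength loss = (4.9 - 1) * 5 = 19.5%
f'c = 42 * (1 - 19.5/100)
= 33.81 MPa

33.81


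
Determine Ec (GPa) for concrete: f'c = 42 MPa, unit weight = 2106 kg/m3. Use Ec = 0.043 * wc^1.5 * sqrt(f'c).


Ec = 0.043 * 2106^1.5 * sqrt(42) / 1000
= 26.93 GPa

26.93


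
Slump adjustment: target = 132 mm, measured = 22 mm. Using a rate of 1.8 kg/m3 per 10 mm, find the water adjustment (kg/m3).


Difference = 132 - 22 = 110 mm
Water adjustment = 110 * 1.8 / 10 = 19.8 kg/m3

19.8


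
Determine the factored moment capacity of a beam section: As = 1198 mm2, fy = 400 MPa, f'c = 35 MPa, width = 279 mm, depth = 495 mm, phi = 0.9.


a = As * fy / (0.85 * f'c * b)
= 1198 * 400 / (0.85 * 35 * 279)
= 57.7332 mm
Mn = As * fy * (d - a/2) / 10^6
= 223.3711 kN-m
phi*Mn = 0.9 * 223.3711 = 201.03 kN-m

201.03


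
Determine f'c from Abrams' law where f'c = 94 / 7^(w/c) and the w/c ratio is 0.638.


f'c = 94 / 7^0.638
= 94 / 3.461
= 27.16 MPa

27.16


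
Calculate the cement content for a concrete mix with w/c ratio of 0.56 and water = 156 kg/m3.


Cement = water / (w/c)
= 156 / 0.56
= 278.6 kg/m3

278.6


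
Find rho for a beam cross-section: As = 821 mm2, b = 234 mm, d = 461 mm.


rho = As / (b * d)
= 821 / (234 * 461)
= 0.0076

0.0076


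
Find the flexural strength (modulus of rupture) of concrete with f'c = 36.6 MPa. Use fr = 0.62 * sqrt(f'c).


fr = 0.62 * sqrt(36.6)
= 3.751 MPa

3.751


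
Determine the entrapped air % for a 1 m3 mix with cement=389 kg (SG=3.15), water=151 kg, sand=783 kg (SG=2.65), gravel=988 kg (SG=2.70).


Vol cement = 389 / (3.15 * 1000) = 0.123492 m3
Vol water = 151 / 1000 = 0.151 m3
Vol sand = 783 / (2.65 * 1000) = 0.295472 m3
Vol gravel = 988 / (2.70 * 1000) = 0.365926 m3
Total solid + water volume = 0.93589 m3
Air = (1 - 0.93589) * 100 = 6.41%

6.41


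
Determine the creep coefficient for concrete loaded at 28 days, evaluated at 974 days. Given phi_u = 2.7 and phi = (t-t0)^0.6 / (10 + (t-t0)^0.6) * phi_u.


dt = 974 - 28 = 946
phi = 946^0.6 / (10 + 946^0.6) * 2.7
= 2.32

2.32


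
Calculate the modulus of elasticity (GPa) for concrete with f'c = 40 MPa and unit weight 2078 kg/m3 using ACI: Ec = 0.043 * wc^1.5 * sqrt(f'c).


Ec = 0.043 * 2078^1.5 * sqrt(40) / 1000
= 25.76 GPa

25.76


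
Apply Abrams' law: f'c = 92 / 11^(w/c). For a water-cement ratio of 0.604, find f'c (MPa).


f'c = 92 / 11^0.604
= 92 / 4.256
= 21.62 MPa

21.62


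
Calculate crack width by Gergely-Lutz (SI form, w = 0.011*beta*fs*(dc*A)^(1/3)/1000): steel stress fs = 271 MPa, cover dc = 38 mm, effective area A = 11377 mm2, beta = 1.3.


w = 0.011 * beta * fs * (dc * A)^(1/3) / 1000
= 0.011 * 1.3 * 271 * (38 * 11377)^(1/3) / 1000
= 0.293 mm

0.293


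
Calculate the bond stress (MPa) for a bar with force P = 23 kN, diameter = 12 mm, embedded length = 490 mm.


u = P / (pi * db * ld)
= 23 * 1000 / (pi * 12 * 490)
= 1.245 MPa

1.245


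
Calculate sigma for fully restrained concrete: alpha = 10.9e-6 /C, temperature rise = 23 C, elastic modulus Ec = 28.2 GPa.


sigma = alpha * dT * Ec
= 10.9e-6 * 23 * 28.2 * 1000
= 7.07 MPa

7.07


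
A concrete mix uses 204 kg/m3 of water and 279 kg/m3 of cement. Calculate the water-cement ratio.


w/c = water / cement
w/c = 204 / 279 = 0.731

0.731


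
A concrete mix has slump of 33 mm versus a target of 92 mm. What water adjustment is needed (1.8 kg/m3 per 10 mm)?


Difference = 92 - 33 = 59 mm
Water adjustment = 59 * 1.8 / 10 = 10.6 kg/m3

10.6


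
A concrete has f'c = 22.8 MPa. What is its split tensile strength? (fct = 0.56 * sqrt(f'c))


fct = 0.56 * sqrt(22.8)
= 0.56 * 4.775
= 2.674 MPa

2.674


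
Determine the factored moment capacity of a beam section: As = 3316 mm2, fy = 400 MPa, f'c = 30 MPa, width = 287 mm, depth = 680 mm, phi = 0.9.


a = As * fy / (0.85 * f'c * b)
= 3316 * 400 / (0.85 * 30 * 287)
= 181.2393 mm
Mn = As * fy * (d - a/2) / 10^6
= 781.7541 kN-m
phi*Mn = 0.9 * 781.7541 = 703.58 kN-m

703.58


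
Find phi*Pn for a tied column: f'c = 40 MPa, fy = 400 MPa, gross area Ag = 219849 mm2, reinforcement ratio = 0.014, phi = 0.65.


Ast = rho * Ag = 0.014 * 219849 = 3077.886 mm2
phi*Pn = 0.65 * 0.80 * (0.85 * 40 * (219849 - 3077.886) + 400 * 3077.886) / 1000
= 4472.71 kN

4472.71


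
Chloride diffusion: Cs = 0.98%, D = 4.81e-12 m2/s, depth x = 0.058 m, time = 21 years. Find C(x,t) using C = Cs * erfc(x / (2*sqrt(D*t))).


t_seconds = 21 * 365.25 * 24 * 3600 = 662709600.0 s
arg = 0.058 / (2 * sqrt(4.81e-12 * 662709600.0))
= 0.5136
erfc(0.5136) = 0.4676
C = 0.98 * 0.4676 = 0.4582%

0.4582


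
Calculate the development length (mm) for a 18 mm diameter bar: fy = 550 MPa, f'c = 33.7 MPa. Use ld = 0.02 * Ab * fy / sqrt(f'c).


Ab = pi * 18^2 / 4 = 254.469 mm2
ld = 0.02 * 254.469 * 550 / sqrt(33.7)
= 482.2 mm

482.2


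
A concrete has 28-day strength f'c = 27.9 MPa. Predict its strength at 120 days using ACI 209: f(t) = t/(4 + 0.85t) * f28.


f(120) = 120 / (4 + 0.85 * 120) * 27.9
= 120 / 106.0 * 27.9
= 31.58 MPa

31.58


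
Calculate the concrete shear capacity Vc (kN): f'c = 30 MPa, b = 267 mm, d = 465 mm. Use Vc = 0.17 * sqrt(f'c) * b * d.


Vc = 0.17 * sqrt(30) * 267 * 465 / 1000
= 115.6 kN

115.6


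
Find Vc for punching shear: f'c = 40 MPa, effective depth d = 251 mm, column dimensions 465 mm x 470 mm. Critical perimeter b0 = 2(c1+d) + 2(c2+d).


b0 = 2*(465 + 251) + 2*(470 + 251) = 2874 mm
Vc = 0.33 * sqrt(40) * 2874 * 251 / 1000
= 1505.58 kN

1505.58


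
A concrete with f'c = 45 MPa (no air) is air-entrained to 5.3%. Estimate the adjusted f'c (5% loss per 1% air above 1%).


Strength loss = (5.3 - 1) * 5 = 21.5%
f'c = 45 * (1 - 21.5/100)
= 35.33 MPa

35.33


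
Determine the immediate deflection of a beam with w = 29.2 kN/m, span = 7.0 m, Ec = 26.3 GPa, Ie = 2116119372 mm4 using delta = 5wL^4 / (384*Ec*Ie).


Convert: L = 7.0 m = 7000 mm, Ec = 26.3 GPa = 26300 MPa
delta = 5 * 29.2 * 7000^4 / (384 * 26300 * 2116119372)
= 16.4 mm

16.4


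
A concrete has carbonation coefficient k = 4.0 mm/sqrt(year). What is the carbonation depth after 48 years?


depth = k * sqrt(t)
= 4.0 * sqrt(48)
= 27.71 mm

27.71


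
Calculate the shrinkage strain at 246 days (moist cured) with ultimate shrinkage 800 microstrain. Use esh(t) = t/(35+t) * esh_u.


esh(246) = 246 / (35 + 246) * 800
= 246 / 281 * 800
= 700.4 microstrain

700.4


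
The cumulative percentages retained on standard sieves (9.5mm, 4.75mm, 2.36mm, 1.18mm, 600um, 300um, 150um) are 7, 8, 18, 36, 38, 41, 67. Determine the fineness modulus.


FM = sum(cumulative % retained) / 100
= 215 / 100
= 2.15

2.15


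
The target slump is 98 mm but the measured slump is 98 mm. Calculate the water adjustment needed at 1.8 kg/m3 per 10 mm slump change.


Difference = 98 - 98 = 0 mm
Water adjustment = 0 * 1.8 / 10 = 0.0 kg/m3

0.0


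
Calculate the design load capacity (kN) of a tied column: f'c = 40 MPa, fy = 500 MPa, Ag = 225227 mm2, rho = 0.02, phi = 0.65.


Ast = rho * Ag = 0.02 * 225227 = 4504.54 mm2
phi*Pn = 0.65 * 0.80 * (0.85 * 40 * (225227 - 4504.54) + 500 * 4504.54) / 1000
= 5073.55 kN

5073.55


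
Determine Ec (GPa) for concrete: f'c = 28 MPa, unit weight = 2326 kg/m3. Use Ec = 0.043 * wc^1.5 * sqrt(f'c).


Ec = 0.043 * 2326^1.5 * sqrt(28) / 1000
= 25.52 GPa

25.52


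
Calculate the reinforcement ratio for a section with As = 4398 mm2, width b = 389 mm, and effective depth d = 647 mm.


rho = As / (b * d)
= 4398 / (389 * 647)
= 0.0175

0.0175


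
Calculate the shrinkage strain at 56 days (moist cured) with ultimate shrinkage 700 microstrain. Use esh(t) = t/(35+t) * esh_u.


esh(56) = 56 / (35 + 56) * 700
= 56 / 91 * 700
= 430.8 microstrain

430.8


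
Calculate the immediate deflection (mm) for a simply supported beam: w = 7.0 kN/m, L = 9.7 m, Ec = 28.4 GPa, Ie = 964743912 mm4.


Convert: L = 9.7 m = 9700 mm, Ec = 28.4 GPa = 28400 MPa
delta = 5 * 7.0 * 9700^4 / (384 * 28400 * 964743912)
= 29.45 mm

29.45


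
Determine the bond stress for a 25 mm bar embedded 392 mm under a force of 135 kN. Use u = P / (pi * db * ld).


u = P / (pi * db * ld)
= 135 * 1000 / (pi * 25 * 392)
= 4.385 MPa

4.385


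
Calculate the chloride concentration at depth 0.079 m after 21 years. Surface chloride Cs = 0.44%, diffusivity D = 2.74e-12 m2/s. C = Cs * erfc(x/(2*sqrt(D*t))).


t_seconds = 21 * 365.25 * 24 * 3600 = 662709600.0 s
arg = 0.079 / (2 * sqrt(2.74e-12 * 662709600.0))
= 0.927
erfc(0.927) = 0.1899
C = 0.44 * 0.1899 = 0.0835%

0.0835


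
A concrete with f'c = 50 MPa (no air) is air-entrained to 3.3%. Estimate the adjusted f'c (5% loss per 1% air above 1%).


Strength loss = (3.3 - 1) * 5 = 11.5%
f'c = 50 * (1 - 11.5/100)
= 44.25 MPa

44.25


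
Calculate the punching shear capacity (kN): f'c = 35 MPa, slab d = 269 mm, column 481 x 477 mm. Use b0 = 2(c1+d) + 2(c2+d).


b0 = 2*(481 + 269) + 2*(477 + 269) = 2992 mm
Vc = 0.33 * sqrt(35) * 2992 * 269 / 1000
= 1571.31 kN

1571.31


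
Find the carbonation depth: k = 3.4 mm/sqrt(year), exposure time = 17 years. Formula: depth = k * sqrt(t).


depth = k * sqrt(t)
= 3.4 * sqrt(17)
= 14.02 mm

14.02


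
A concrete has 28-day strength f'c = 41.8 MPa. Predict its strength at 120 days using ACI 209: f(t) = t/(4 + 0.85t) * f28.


f(120) = 120 / (4 + 0.85 * 120) * 41.8
= 120 / 106.0 * 41.8
= 47.32 MPa

47.32


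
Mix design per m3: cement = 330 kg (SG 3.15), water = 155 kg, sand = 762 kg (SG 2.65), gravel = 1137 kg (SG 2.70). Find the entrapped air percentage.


Vol cement = 330 / (3.15 * 1000) = 0.104762 m3
Vol water = 155 / 1000 = 0.155 m3
Vol sand = 762 / (2.65 * 1000) = 0.287547 m3
Vol gravel = 1137 / (2.70 * 1000) = 0.421111 m3
Total solid + water volume = 0.96842 m3
Air = (1 - 0.96842) * 100 = 3.16%

3.16
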